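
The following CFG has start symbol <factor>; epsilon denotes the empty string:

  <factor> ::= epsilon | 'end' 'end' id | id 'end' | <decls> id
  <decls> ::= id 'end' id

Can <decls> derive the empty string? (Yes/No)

No

Nullable nonterminals: <factor>.
No production of <decls> has an RHS whose symbols are all nullable, so <decls> is not nullable.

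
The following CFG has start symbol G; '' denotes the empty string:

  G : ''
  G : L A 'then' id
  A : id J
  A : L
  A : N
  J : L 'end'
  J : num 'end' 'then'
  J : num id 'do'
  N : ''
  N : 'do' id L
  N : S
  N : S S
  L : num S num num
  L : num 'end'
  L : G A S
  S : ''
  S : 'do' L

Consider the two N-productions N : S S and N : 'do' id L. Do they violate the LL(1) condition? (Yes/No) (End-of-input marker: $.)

FIRST(S S) = { 'do', '' } and FIRST('do' id L) = { 'do' }.
Both contain 'do', so the two alternatives are not disjoint — LL(1) conflict.

Yes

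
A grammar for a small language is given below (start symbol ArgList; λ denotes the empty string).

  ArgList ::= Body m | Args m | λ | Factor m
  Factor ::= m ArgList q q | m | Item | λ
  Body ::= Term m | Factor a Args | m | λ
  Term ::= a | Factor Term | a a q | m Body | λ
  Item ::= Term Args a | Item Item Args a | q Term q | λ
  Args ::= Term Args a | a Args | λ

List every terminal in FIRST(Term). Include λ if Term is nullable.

Term ::= a contributes {a}.
From Term ::= Factor Term: Factor, Term nullable, take FIRST(Factor) ∪ FIRST(Term) = { a, m, q }; also λ since the whole RHS is nullable.
Term ::= a a q contributes {a}.
Term ::= m Body contributes {m}.
Term ::= λ contributes λ.
Union: FIRST(Term) = { a, m, q, λ }.

{ a, m, q, λ }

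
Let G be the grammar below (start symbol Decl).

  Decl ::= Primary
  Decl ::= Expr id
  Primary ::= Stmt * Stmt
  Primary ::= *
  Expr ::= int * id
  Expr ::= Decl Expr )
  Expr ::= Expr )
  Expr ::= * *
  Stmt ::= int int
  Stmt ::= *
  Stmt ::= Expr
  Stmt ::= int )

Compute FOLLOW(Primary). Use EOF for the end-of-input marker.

In Decl ::= Primary: Primary is at the end, add FOLLOW(Decl) = { EOF, *, int }.
Union: FOLLOW(Primary) = { EOF, *, int }.

{ EOF, *, int }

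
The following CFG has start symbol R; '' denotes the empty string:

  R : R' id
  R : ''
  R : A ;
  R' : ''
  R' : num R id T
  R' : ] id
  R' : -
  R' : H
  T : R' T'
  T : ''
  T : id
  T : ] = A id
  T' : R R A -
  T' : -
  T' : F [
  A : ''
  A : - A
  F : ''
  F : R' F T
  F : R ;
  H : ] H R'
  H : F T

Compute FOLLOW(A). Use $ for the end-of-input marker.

{ -, ;, id }

In R : A ;: add FIRST(;) = { ; }.
In T : ] = A id: add FIRST(id) = { id }.
In T' : R R A -: add FIRST(-) = { - }.
In A : - A: A is at the end, add FOLLOW(A) = { -, ;, id }.
Union: FOLLOW(A) = { -, ;, id }.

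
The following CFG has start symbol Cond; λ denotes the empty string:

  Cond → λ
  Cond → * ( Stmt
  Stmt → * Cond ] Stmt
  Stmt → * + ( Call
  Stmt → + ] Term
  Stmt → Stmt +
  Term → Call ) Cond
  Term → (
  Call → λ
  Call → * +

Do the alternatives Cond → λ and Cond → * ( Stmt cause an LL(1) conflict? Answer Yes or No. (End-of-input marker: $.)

No

FIRST(λ) = { λ } and FIRST(* ( Stmt) = { * }.
The first is nullable but FOLLOW(Cond) = { $, +, ] } is disjoint from FIRST of the second.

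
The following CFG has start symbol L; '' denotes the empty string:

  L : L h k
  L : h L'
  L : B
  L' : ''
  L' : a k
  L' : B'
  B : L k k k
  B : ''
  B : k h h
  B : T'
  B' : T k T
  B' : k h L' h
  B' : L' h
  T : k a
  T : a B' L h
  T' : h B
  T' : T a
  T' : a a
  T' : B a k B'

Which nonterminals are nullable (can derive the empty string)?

{ B, L, L' }

Directly nullable (have an ''-production): L', B.
L : B with every symbol nullable, so L is nullable.
No other nonterminal has a production whose RHS symbols are all nullable.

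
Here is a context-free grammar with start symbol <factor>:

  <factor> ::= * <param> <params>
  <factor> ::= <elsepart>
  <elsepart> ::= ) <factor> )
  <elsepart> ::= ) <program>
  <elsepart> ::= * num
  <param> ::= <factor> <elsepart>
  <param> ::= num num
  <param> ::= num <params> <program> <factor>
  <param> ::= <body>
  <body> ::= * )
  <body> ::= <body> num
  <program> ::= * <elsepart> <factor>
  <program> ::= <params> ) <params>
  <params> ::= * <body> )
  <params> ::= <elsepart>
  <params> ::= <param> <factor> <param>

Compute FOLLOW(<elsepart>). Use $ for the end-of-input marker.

In <factor> ::= <elsepart>: <elsepart> is at the end, add FOLLOW(<factor>) = { $, ), *, num }.
In <param> ::= <factor> <elsepart>: <elsepart> is at the end, add FOLLOW(<param>) = { $, ), *, num }.
In <program> ::= * <elsepart> <factor>: add FIRST(<factor>) = { ), * }.
In <params> ::= <elsepart>: <elsepart> is at the end, add FOLLOW(<params>) = { $, ), *, num }.
Union: FOLLOW(<elsepart>) = { $, ), *, num }.

{ $, ), *, num }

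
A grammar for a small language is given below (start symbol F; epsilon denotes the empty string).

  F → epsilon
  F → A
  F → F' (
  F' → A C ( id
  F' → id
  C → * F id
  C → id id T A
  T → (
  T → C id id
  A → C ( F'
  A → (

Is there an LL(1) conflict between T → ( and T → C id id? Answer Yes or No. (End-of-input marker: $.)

No

FIRST(() = { ( } and FIRST(C id id) = { *, id }.
The FIRST sets are disjoint and neither alternative is nullable — no conflict.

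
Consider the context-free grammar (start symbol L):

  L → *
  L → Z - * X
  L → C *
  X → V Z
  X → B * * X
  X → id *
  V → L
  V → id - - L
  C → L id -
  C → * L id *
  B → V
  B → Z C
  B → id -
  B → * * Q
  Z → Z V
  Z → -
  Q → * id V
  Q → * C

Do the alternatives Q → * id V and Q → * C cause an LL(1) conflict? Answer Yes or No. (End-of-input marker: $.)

FIRST(* id V) = { * } and FIRST(* C) = { * }.
Both contain *, so the two alternatives are not disjoint — LL(1) conflict.

Yes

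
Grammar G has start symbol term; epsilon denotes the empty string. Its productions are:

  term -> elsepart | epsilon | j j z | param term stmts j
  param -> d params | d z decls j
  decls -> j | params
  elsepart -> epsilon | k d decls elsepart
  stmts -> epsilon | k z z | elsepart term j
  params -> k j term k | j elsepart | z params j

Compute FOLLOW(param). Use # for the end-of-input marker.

{ d, j, k }

In term -> param term stmts j: add FIRST(term stmts j) = { d, j, k }.
Union: FOLLOW(param) = { d, j, k }.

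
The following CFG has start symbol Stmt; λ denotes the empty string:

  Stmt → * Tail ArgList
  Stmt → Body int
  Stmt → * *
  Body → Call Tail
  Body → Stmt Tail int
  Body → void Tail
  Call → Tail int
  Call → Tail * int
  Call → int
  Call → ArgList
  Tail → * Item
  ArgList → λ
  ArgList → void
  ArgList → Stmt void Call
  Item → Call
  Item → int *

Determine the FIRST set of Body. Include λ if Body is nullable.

From Body → Call Tail: Call nullable, take FIRST(Call) ∪ FIRST(Tail) = { *, int, void }.
From Body → Stmt Tail int: add FIRST(Stmt) = { *, int, void }.
Body → void Tail contributes {void}.
Union: FIRST(Body) = { *, int, void }.

{ *, int, void }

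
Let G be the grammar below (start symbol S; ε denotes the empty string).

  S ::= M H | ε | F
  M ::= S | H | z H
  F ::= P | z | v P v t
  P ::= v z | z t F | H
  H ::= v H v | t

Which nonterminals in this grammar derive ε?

{ M, S }

Directly nullable (have an ε-production): S.
M ::= S with every symbol nullable, so M is nullable.
No other nonterminal has a production whose RHS symbols are all nullable.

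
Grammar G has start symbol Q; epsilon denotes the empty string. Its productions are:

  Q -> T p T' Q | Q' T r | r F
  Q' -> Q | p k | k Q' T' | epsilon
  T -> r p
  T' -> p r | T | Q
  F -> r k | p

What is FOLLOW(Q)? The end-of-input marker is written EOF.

{ EOF, k, p, r }

Q is the start symbol, so EOF ∈ FOLLOW(Q).
In Q -> T p T' Q: Q is at the end, add FOLLOW(Q) = { EOF, k, p, r }.
In Q' -> Q: Q is at the end, add FOLLOW(Q') = { k, p, r }.
In T' -> Q: Q is at the end, add FOLLOW(T') = { k, p, r }.
Union: FOLLOW(Q) = { EOF, k, p, r }.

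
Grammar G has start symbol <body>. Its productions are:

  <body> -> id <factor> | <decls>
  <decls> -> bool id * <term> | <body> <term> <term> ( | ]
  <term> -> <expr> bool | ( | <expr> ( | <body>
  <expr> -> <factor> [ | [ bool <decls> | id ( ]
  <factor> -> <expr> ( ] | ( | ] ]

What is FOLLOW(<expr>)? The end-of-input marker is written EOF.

In <term> -> <expr> bool: add FIRST(bool) = { bool }.
In <term> -> <expr> (: add FIRST(() = { ( }.
In <factor> -> <expr> ( ]: add FIRST(( ]) = { ( }.
Union: FOLLOW(<expr>) = { (, bool }.

{ (, bool }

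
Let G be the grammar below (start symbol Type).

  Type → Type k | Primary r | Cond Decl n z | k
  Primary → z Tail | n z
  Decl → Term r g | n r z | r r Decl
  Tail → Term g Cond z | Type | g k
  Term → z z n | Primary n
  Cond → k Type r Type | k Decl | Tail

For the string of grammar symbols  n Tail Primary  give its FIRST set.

{ n }

n is a terminal; add {n} and stop.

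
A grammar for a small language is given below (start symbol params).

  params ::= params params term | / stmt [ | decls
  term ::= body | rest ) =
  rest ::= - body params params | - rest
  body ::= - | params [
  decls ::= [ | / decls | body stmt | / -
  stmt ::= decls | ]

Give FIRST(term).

From term ::= body: add FIRST(body) = { -, /, [ }.
From term ::= rest ) =: add FIRST(rest) = { - }.
Union: FIRST(term) = { -, /, [ }.

{ -, /, [ }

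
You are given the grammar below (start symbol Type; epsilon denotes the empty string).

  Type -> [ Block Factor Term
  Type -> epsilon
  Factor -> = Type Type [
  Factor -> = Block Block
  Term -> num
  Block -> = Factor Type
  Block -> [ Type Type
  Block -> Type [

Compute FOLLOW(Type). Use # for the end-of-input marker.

{ #, =, [, num }

Type is the start symbol, so # ∈ FOLLOW(Type).
In Factor -> = Type Type [: add FIRST(Type [) = { [ }.
In Factor -> = Type Type [: add FIRST([) = { [ }.
In Block -> = Factor Type: Type is at the end, add FOLLOW(Block) = { =, [, num }.
In Block -> [ Type Type: add FIRST(Type)\{epsilon} = { [ }.
  Since Type is nullable, also add FOLLOW(Block) = { =, [, num }.
In Block -> [ Type Type: Type is at the end, add FOLLOW(Block) = { =, [, num }.
In Block -> Type [: add FIRST([) = { [ }.
Union: FOLLOW(Type) = { #, =, [, num }.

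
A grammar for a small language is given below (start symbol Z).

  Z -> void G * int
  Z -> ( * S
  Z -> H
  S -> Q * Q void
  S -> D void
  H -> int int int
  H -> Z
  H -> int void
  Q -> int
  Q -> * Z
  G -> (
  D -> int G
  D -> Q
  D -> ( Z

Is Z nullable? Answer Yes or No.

No nonterminal in this grammar is nullable.
No production of Z has an RHS whose symbols are all nullable, so Z is not nullable.

No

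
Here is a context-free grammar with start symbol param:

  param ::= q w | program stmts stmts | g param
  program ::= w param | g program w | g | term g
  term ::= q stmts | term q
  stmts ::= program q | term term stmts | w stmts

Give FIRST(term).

term ::= q stmts contributes {q}.
From term ::= term q: add FIRST(term) = { q }.
Union: FIRST(term) = { q }.

{ q }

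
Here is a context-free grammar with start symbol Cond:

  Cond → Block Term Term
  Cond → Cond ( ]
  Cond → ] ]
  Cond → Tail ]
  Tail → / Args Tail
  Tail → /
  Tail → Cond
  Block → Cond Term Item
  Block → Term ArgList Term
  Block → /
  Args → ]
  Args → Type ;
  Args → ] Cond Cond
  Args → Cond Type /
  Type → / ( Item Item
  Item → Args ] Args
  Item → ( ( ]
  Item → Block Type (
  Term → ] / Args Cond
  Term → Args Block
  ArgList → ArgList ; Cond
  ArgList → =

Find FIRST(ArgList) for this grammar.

From ArgList → ArgList ; Cond: add FIRST(ArgList) = { = }.
ArgList → = contributes {=}.
Union: FIRST(ArgList) = { = }.

{ = }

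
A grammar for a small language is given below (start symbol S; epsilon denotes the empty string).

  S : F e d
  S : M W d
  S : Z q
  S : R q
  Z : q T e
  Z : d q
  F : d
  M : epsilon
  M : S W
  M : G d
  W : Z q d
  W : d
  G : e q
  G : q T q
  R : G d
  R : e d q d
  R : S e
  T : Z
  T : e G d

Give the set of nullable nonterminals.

{ M }

Directly nullable (have an epsilon-production): M.
No other nonterminal has a production whose RHS symbols are all nullable.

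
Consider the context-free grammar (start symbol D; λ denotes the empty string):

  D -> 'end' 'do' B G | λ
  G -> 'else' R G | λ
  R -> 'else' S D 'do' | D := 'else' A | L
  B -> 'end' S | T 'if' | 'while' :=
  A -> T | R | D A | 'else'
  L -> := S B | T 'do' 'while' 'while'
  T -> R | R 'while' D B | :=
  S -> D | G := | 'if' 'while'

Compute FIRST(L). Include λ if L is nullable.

{ 'else', 'end', := }

L -> := S B contributes {:=}.
From L -> T 'do' 'while' 'while': add FIRST(T) = { 'else', 'end', := }.
Union: FIRST(L) = { 'else', 'end', := }.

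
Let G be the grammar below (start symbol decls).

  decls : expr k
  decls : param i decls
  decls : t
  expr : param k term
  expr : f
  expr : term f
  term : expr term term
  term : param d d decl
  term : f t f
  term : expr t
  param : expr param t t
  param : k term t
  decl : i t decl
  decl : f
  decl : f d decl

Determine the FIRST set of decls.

From decls : expr k: add FIRST(expr) = { f, k }.
From decls : param i decls: add FIRST(param) = { f, k }.
decls : t contributes {t}.
Union: FIRST(decls) = { f, k, t }.

{ f, k, t }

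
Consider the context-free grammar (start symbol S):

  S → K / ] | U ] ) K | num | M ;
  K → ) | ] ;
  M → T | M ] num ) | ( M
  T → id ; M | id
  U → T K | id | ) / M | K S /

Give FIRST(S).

{ (, ), ], id, num }

From S → K / ]: add FIRST(K) = { ), ] }.
From S → U ] ) K: add FIRST(U) = { ), ], id }.
S → num contributes {num}.
From S → M ;: add FIRST(M) = { (, id }.
Union: FIRST(S) = { (, ), ], id, num }.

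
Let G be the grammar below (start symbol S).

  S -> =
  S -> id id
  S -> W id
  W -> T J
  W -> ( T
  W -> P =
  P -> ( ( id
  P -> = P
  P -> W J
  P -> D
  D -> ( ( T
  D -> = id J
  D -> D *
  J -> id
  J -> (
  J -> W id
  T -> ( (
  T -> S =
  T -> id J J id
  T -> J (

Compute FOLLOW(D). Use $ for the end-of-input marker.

{ *, = }

In P -> D: D is at the end, add FOLLOW(P) = { = }.
In D -> D *: add FIRST(*) = { * }.
Union: FOLLOW(D) = { *, = }.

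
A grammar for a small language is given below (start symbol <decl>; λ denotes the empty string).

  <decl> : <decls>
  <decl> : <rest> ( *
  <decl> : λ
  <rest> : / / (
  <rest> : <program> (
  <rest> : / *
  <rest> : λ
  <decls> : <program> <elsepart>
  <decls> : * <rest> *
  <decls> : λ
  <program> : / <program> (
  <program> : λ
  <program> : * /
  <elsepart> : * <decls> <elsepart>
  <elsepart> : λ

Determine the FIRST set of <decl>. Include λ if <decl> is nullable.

From <decl> : <decls>: add FIRST(<decls>) = { *, /, λ } (including λ since <decls> is nullable).
From <decl> : <rest> ( *: <rest> nullable, take FIRST(<rest>) ∪ {(} = { (, *, / }.
<decl> : λ contributes λ.
Union: FIRST(<decl>) = { (, *, /, λ }.

{ (, *, /, λ }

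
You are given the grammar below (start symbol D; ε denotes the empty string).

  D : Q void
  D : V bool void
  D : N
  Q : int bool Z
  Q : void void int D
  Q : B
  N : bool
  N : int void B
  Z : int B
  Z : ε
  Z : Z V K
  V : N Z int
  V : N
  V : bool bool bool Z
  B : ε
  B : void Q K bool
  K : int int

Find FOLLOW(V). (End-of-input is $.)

{ bool, int }

In D : V bool void: add FIRST(bool void) = { bool }.
In Z : Z V K: add FIRST(K) = { int }.
Union: FOLLOW(V) = { bool, int }.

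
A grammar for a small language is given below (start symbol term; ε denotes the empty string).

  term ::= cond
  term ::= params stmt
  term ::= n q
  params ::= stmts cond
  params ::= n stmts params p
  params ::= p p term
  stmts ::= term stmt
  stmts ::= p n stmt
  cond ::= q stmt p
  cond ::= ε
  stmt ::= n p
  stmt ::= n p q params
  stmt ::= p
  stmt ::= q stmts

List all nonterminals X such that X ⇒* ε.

Directly nullable (have an ε-production): cond.
term ::= cond with every symbol nullable, so term is nullable.
No other nonterminal has a production whose RHS symbols are all nullable.

{ cond, term }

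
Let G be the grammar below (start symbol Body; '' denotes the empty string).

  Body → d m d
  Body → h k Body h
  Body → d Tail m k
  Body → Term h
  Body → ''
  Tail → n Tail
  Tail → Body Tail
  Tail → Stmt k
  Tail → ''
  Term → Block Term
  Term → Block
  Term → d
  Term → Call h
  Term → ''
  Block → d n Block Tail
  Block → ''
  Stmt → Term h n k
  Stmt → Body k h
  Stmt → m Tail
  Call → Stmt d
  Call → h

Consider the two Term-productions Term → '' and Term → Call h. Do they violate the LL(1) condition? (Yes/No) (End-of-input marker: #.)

FIRST('') = { '' } and FIRST(Call h) = { d, h, k, m }.
The first alternative is nullable and FOLLOW(Term) = { h } shares h with FIRST of the second — conflict.

Yes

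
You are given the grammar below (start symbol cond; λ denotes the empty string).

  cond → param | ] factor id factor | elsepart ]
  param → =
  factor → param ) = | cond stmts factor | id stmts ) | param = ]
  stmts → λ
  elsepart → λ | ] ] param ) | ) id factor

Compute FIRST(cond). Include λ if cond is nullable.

{ ), =, ] }

From cond → param: add FIRST(param) = { = }.
cond → ] factor id factor contributes {]}.
From cond → elsepart ]: elsepart nullable, take FIRST(elsepart) ∪ {]} = { ), ] }.
Union: FIRST(cond) = { ), =, ] }.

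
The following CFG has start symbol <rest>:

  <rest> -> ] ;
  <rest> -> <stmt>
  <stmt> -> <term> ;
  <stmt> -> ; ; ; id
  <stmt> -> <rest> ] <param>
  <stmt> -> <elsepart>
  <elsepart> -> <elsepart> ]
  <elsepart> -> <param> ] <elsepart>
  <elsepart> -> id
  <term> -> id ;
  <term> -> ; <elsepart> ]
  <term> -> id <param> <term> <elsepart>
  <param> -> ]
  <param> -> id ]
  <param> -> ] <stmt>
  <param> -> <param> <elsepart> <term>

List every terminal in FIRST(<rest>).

<rest> -> ] ; contributes {]}.
From <rest> -> <stmt>: add FIRST(<stmt>) = { ;, ], id }.
Union: FIRST(<rest>) = { ;, ], id }.

{ ;, ], id }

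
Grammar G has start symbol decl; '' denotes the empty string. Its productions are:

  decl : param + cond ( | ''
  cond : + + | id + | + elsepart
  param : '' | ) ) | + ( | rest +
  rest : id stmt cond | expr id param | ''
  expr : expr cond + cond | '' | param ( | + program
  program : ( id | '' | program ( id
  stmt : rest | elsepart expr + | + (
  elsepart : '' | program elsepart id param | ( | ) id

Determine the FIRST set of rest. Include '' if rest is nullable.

{ (, ), +, id, '' }

rest : id stmt cond contributes {id}.
From rest : expr id param: expr nullable, take FIRST(expr) ∪ {id} = { (, ), +, id }.
rest : '' contributes ''.
Union: FIRST(rest) = { (, ), +, id, '' }.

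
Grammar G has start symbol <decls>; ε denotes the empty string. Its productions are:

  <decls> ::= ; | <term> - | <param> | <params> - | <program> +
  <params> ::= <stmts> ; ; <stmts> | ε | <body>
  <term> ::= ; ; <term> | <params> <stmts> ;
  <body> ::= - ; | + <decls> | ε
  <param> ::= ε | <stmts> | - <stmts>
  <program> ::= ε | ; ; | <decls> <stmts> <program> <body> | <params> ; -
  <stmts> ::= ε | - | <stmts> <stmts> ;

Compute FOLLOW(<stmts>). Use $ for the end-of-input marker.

{ $, +, -, ; }

In <params> ::= <stmts> ; ; <stmts>: add FIRST(; ; <stmts>) = { ; }.
In <params> ::= <stmts> ; ; <stmts>: <stmts> is at the end, add FOLLOW(<params>) = { -, ; }.
In <term> ::= <params> <stmts> ;: add FIRST(;) = { ; }.
In <param> ::= <stmts>: <stmts> is at the end, add FOLLOW(<param>) = { $, +, -, ; }.
In <param> ::= - <stmts>: <stmts> is at the end, add FOLLOW(<param>) = { $, +, -, ; }.
In <program> ::= <decls> <stmts> <program> <body>: add FIRST(<program> <body>)\{ε} = { +, -, ; }.
  Since <program> <body> is nullable, also add FOLLOW(<program>) = { +, - }.
In <stmts> ::= <stmts> <stmts> ;: add FIRST(<stmts> ;) = { -, ; }.
In <stmts> ::= <stmts> <stmts> ;: add FIRST(;) = { ; }.
Union: FOLLOW(<stmts>) = { $, +, -, ; }.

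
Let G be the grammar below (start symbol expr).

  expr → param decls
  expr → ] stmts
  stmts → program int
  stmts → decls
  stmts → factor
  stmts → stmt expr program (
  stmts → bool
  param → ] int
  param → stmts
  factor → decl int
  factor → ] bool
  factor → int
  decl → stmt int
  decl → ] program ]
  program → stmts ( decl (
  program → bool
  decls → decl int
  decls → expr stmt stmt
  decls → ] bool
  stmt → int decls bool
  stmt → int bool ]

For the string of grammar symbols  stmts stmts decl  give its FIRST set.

{ ], bool, int }

Add FIRST(stmts) = { ], bool, int }; stmts is not nullable, stop.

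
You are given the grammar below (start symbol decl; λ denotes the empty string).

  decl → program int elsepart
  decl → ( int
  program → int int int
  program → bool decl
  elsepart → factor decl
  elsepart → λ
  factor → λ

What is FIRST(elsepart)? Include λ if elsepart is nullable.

From elsepart → factor decl: factor nullable, take FIRST(factor) ∪ FIRST(decl) = { (, bool, int }.
elsepart → λ contributes λ.
Union: FIRST(elsepart) = { (, bool, int, λ }.

{ (, bool, int, λ }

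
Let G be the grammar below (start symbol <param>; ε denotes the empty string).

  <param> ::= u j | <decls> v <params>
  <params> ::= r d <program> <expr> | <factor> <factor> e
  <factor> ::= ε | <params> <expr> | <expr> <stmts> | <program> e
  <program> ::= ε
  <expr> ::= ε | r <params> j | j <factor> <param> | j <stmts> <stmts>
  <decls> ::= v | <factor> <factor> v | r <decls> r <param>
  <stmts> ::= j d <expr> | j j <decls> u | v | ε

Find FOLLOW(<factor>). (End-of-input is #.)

{ e, j, r, u, v }

In <params> ::= <factor> <factor> e: add FIRST(<factor> e) = { e, j, r, v }.
In <params> ::= <factor> <factor> e: add FIRST(e) = { e }.
In <expr> ::= j <factor> <param>: add FIRST(<param>) = { e, j, r, u, v }.
In <decls> ::= <factor> <factor> v: add FIRST(<factor> v) = { e, j, r, v }.
In <decls> ::= <factor> <factor> v: add FIRST(v) = { v }.
Union: FOLLOW(<factor>) = { e, j, r, u, v }.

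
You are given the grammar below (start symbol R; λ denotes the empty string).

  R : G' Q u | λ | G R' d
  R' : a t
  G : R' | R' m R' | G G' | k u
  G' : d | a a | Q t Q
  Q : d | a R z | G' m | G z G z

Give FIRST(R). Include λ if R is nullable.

From R : G' Q u: add FIRST(G') = { a, d, k }.
R : λ contributes λ.
From R : G R' d: add FIRST(G) = { a, k }.
Union: FIRST(R) = { a, d, k, λ }.

{ a, d, k, λ }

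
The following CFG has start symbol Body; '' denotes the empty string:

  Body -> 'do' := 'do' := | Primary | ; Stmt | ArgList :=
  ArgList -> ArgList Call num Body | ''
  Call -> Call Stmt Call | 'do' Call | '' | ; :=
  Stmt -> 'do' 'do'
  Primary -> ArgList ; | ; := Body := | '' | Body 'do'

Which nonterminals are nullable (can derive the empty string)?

{ ArgList, Body, Call, Primary }

Directly nullable (have an ''-production): ArgList, Call, Primary.
Body -> Primary with every symbol nullable, so Body is nullable.
No other nonterminal has a production whose RHS symbols are all nullable.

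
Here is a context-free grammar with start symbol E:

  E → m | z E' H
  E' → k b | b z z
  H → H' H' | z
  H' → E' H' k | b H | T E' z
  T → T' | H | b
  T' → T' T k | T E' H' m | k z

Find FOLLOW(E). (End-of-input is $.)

{ $ }

E is the start symbol, so $ ∈ FOLLOW(E).
Union: FOLLOW(E) = { $ }.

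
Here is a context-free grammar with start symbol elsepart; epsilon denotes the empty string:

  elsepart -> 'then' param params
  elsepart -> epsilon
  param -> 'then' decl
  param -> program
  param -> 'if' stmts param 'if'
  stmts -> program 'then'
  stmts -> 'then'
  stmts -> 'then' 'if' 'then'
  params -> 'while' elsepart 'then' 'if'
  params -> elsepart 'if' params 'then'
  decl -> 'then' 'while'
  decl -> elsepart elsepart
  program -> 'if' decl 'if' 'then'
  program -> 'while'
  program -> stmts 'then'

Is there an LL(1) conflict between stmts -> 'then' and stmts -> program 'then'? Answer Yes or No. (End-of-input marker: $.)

FIRST('then') = { 'then' } and FIRST(program 'then') = { 'if', 'then', 'while' }.
Both contain 'then', so the two alternatives are not disjoint — LL(1) conflict.

Yes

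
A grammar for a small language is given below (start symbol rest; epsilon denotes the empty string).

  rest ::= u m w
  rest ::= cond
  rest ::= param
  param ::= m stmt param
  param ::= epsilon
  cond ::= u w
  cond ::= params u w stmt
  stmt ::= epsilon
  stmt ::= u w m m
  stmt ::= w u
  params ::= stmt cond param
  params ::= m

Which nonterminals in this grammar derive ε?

Directly nullable (have an epsilon-production): param, stmt.
rest ::= param with every symbol nullable, so rest is nullable.
No other nonterminal has a production whose RHS symbols are all nullable.

{ param, rest, stmt }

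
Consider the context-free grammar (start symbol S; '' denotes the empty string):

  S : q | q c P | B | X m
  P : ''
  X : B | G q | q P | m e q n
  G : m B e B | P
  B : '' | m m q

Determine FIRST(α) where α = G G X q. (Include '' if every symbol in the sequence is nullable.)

Add FIRST(G)\{''} = { m }; G is nullable, continue.
Add FIRST(G)\{''} = { m }; G is nullable, continue.
Add FIRST(X)\{''} = { m, q }; X is nullable, continue.
q is a terminal; add {q} and stop.

{ m, q }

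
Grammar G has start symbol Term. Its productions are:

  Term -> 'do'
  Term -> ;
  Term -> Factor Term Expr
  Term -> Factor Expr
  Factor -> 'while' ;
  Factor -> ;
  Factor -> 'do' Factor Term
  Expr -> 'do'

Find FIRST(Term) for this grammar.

{ 'do', 'while', ; }

Term -> 'do' contributes {'do'}.
Term -> ; contributes {;}.
From Term -> Factor Term Expr: add FIRST(Factor) = { 'do', 'while', ; }.
From Term -> Factor Expr: add FIRST(Factor) = { 'do', 'while', ; }.
Union: FIRST(Term) = { 'do', 'while', ; }.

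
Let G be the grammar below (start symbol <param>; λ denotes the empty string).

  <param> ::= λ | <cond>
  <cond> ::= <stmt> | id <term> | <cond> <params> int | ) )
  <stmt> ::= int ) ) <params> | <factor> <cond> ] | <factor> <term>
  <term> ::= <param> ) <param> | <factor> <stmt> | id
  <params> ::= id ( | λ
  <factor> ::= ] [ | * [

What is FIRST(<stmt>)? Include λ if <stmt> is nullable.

{ *, ], int }

<stmt> ::= int ) ) <params> contributes {int}.
From <stmt> ::= <factor> <cond> ]: add FIRST(<factor>) = { *, ] }.
From <stmt> ::= <factor> <term>: add FIRST(<factor>) = { *, ] }.
Union: FIRST(<stmt>) = { *, ], int }.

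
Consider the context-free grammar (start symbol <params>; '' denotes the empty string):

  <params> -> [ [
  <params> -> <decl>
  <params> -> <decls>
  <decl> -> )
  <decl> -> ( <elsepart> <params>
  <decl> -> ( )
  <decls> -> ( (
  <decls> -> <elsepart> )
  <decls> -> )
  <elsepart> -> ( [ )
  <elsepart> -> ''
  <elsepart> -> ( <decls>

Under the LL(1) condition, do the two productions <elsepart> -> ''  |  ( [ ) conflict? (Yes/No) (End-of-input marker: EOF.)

Yes

FIRST('') = { '' } and FIRST(( [ )) = { ( }.
The first alternative is nullable and FOLLOW(<elsepart>) = { (, ), [ } shares ( with FIRST of the second — conflict.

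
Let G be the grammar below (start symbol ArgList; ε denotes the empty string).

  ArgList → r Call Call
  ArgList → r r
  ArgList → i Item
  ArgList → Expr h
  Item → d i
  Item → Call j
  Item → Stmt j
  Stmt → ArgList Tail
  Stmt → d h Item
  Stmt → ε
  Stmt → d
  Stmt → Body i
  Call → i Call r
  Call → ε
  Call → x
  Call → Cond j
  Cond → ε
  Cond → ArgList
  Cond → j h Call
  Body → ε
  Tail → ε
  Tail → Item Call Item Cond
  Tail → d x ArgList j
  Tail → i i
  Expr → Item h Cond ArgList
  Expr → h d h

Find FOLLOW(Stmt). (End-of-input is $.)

{ j }

In Item → Stmt j: add FIRST(j) = { j }.
Union: FOLLOW(Stmt) = { j }.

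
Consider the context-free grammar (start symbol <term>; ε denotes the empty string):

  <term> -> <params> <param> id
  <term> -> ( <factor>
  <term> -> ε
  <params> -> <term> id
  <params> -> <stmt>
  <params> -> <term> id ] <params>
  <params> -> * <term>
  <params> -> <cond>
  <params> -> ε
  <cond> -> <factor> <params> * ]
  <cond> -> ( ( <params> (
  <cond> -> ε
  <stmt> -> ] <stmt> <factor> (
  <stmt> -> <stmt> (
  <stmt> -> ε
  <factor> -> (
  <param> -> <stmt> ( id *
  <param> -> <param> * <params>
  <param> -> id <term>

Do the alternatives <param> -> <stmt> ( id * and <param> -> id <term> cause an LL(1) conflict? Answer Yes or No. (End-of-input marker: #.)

No

FIRST(<stmt> ( id *) = { (, ] } and FIRST(id <term>) = { id }.
The FIRST sets are disjoint and neither alternative is nullable — no conflict.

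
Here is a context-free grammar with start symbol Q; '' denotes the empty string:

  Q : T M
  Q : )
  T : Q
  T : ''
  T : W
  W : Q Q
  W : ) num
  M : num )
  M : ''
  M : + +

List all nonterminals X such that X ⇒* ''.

Directly nullable (have an ''-production): T, M.
Q : T M with every symbol nullable, so Q is nullable.
W : Q Q with every symbol nullable, so W is nullable.

{ M, Q, T, W }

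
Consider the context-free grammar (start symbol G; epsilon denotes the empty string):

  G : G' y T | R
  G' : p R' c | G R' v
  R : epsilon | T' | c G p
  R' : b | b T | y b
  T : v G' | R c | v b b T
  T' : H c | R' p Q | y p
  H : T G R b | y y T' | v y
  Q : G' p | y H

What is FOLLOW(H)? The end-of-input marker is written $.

In T' : H c: add FIRST(c) = { c }.
In Q : y H: H is at the end, add FOLLOW(Q) = { $, b, c, p, v, y }.
Union: FOLLOW(H) = { $, b, c, p, v, y }.

{ $, b, c, p, v, y }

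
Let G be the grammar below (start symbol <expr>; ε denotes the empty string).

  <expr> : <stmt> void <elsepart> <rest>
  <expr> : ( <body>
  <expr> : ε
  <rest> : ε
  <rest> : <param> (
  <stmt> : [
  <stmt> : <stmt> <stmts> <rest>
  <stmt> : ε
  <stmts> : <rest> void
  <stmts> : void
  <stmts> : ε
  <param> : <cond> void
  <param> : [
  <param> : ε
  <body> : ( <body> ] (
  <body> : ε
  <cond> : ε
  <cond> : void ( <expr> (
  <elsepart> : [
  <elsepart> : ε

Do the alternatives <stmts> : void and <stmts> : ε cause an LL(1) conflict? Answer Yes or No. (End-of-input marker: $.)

FIRST(void) = { void } and FIRST(ε) = { ε }.
The second alternative is nullable and FOLLOW(<stmts>) = { (, [, void } shares void with FIRST of the first — conflict.

Yes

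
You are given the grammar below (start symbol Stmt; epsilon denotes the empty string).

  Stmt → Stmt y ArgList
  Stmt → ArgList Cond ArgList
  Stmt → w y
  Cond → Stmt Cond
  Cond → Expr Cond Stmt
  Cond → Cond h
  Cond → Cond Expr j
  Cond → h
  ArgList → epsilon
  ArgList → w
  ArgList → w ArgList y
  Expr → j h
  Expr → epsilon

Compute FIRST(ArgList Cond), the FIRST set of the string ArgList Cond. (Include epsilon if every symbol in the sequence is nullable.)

Add FIRST(ArgList)\{epsilon} = { w }; ArgList is nullable, continue.
Add FIRST(Cond) = { h, j, w }; Cond is not nullable, stop.

{ h, j, w }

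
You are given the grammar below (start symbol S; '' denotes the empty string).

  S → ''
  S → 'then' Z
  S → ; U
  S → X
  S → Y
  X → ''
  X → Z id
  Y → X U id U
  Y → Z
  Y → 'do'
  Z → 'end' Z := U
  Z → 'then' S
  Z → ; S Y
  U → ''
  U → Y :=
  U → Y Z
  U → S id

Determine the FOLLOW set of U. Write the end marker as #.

In S → ; U: U is at the end, add FOLLOW(S) = { #, 'do', 'end', 'then', :=, ;, id }.
In Y → X U id U: add FIRST(id U) = { id }.
In Y → X U id U: U is at the end, add FOLLOW(Y) = { #, 'do', 'end', 'then', :=, ;, id }.
In Z → 'end' Z := U: U is at the end, add FOLLOW(Z) = { #, 'do', 'end', 'then', :=, ;, id }.
Union: FOLLOW(U) = { #, 'do', 'end', 'then', :=, ;, id }.

{ #, 'do', 'end', 'then', :=, ;, id }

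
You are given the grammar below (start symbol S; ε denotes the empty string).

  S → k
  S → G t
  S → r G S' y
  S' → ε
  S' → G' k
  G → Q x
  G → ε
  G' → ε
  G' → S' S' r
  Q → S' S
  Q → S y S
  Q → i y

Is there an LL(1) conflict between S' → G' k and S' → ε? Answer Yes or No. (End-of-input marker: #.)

Yes

FIRST(G' k) = { k, r } and FIRST(ε) = { ε }.
The second alternative is nullable and FOLLOW(S') = { i, k, r, t, y } shares k with FIRST of the first — conflict.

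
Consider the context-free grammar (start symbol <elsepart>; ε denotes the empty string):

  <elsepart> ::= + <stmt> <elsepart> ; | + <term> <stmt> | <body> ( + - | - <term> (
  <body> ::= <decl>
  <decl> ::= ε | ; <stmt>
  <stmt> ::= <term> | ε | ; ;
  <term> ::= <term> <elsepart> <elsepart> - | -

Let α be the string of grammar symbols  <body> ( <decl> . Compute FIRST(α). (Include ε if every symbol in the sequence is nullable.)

{ (, ; }

Add FIRST(<body>)\{ε} = { ; }; <body> is nullable, continue.
( is a terminal; add {(} and stop.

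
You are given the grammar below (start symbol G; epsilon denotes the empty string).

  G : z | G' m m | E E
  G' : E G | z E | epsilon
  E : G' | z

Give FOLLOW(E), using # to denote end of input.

{ #, m, z }

In G : E E: add FIRST(E)\{epsilon} = { m, z }.
  Since E is nullable, also add FOLLOW(G) = { #, m, z }.
In G : E E: E is at the end, add FOLLOW(G) = { #, m, z }.
In G' : E G: add FIRST(G)\{epsilon} = { m, z }.
  Since G is nullable, also add FOLLOW(G') = { #, m, z }.
In G' : z E: E is at the end, add FOLLOW(G') = { #, m, z }.
Union: FOLLOW(E) = { #, m, z }.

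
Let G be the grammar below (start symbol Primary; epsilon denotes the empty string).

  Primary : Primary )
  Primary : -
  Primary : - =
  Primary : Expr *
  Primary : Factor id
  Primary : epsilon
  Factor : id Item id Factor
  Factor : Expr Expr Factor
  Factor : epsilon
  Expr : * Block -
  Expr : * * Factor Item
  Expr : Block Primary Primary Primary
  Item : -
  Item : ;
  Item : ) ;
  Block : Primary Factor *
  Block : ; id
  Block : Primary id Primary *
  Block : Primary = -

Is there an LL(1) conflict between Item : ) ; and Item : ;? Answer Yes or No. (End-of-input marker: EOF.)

FIRST() ;) = { ) } and FIRST(;) = { ; }.
The FIRST sets are disjoint and neither alternative is nullable — no conflict.

No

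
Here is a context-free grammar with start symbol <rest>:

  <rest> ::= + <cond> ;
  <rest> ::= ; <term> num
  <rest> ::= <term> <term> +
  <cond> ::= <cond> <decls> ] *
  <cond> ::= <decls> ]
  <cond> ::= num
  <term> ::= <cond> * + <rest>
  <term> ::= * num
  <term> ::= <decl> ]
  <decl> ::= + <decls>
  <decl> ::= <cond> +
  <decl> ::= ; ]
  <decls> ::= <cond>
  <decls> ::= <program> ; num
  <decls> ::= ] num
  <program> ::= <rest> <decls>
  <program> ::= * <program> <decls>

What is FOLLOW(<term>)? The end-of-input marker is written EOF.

In <rest> ::= ; <term> num: add FIRST(num) = { num }.
In <rest> ::= <term> <term> +: add FIRST(<term> +) = { *, +, ;, ], num }.
In <rest> ::= <term> <term> +: add FIRST(+) = { + }.
Union: FOLLOW(<term>) = { *, +, ;, ], num }.

{ *, +, ;, ], num }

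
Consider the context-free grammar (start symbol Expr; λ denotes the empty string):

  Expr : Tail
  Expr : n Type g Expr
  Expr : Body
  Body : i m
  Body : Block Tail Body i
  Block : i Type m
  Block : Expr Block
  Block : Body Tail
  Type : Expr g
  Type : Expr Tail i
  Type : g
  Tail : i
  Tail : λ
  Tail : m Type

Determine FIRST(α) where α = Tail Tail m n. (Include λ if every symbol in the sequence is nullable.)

Add FIRST(Tail)\{λ} = { i, m }; Tail is nullable, continue.
Add FIRST(Tail)\{λ} = { i, m }; Tail is nullable, continue.
m is a terminal; add {m} and stop.

{ i, m }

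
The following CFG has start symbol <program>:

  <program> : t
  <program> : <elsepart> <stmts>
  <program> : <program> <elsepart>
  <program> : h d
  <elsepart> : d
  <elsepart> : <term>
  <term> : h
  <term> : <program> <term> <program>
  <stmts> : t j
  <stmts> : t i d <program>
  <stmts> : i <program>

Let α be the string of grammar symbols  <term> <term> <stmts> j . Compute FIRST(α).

Add FIRST(<term>) = { d, h, t }; <term> is not nullable, stop.

{ d, h, t }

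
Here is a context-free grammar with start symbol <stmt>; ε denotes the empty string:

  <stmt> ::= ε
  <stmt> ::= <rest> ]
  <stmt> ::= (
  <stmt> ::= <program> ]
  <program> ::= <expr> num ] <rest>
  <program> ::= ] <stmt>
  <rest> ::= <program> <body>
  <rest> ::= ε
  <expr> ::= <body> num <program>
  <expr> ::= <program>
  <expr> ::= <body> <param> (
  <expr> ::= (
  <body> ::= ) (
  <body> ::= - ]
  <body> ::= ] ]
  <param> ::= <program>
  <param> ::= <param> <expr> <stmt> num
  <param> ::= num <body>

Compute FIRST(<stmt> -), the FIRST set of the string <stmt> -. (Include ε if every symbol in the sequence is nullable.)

{ (, ), -, ] }

Add FIRST(<stmt>)\{ε} = { (, ), -, ] }; <stmt> is nullable, continue.
- is a terminal; add {-} and stop.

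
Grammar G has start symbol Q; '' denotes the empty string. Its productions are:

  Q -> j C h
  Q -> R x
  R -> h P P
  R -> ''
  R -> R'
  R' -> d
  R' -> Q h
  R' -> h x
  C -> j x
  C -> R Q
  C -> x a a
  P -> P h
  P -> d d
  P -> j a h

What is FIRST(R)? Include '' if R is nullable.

R -> h P P contributes {h}.
R -> '' contributes ''.
From R -> R': add FIRST(R') = { d, h, j, x }.
Union: FIRST(R) = { d, h, j, x, '' }.

{ d, h, j, x, '' }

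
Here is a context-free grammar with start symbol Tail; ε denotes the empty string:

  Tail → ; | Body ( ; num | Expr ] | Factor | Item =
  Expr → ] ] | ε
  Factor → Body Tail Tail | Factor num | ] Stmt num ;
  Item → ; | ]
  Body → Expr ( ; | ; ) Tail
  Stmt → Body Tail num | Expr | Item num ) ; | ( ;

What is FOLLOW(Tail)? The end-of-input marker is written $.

Tail is the start symbol, so $ ∈ FOLLOW(Tail).
In Factor → Body Tail Tail: add FIRST(Tail) = { (, ;, ] }.
In Factor → Body Tail Tail: Tail is at the end, add FOLLOW(Factor) = { $, (, ;, ], num }.
In Body → ; ) Tail: Tail is at the end, add FOLLOW(Body) = { (, ;, ] }.
In Stmt → Body Tail num: add FIRST(num) = { num }.
Union: FOLLOW(Tail) = { $, (, ;, ], num }.

{ $, (, ;, ], num }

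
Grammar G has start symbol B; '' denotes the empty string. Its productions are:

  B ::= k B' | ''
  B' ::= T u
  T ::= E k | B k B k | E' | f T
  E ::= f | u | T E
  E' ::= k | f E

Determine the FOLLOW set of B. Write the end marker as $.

B is the start symbol, so $ ∈ FOLLOW(B).
In T ::= B k B k: add FIRST(k B k) = { k }.
In T ::= B k B k: add FIRST(k) = { k }.
Union: FOLLOW(B) = { $, k }.

{ $, k }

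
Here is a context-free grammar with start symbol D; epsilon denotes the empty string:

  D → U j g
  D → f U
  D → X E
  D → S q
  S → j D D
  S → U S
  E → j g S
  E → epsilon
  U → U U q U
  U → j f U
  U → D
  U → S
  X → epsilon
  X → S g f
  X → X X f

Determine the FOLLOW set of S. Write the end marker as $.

{ $, f, g, j, q }

In D → S q: add FIRST(q) = { q }.
In S → U S: S is at the end, add FOLLOW(S) = { $, f, g, j, q }.
In E → j g S: S is at the end, add FOLLOW(E) = { $, f, g, j, q }.
In U → S: S is at the end, add FOLLOW(U) = { $, f, g, j, q }.
In X → S g f: add FIRST(g f) = { g }.
Union: FOLLOW(S) = { $, f, g, j, q }.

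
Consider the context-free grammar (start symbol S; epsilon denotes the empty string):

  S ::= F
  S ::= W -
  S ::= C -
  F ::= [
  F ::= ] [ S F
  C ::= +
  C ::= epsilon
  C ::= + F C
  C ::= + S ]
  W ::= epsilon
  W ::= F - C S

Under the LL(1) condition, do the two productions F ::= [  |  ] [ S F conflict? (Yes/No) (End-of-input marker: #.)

No

FIRST([) = { [ } and FIRST(] [ S F) = { ] }.
The FIRST sets are disjoint and neither alternative is nullable — no conflict.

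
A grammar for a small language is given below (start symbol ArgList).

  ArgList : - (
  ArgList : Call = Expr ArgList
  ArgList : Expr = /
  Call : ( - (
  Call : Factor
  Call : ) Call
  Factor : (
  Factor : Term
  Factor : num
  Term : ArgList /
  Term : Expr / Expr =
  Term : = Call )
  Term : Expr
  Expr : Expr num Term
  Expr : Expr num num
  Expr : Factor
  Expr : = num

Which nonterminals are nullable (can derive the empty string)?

No nonterminal has an empty production or an RHS whose symbols are all nullable.

{ } (none)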